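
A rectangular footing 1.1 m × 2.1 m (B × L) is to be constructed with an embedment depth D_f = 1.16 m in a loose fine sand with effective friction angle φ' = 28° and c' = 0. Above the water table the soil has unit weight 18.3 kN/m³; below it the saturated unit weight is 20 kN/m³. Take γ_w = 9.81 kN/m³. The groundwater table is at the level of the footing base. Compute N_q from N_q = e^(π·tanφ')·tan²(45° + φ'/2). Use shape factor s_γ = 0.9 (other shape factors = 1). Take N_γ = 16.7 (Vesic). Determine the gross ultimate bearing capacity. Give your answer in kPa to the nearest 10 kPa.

tan28° = 0.5317, so N_q = e^(π×0.5317)·tan²(59°) = 5.314 × 2.77 = 14.72.
Overburden at base level: q = 18.3 × 1.16 = 21.228 kPa.
Below the base the soil is submerged, so the ½γBN_γ term uses γ' = 20 − 9.81 = 10.19 kN/m³.
Surcharge term q·N_q = 21.228 × 14.72 = 312.47 kPa; self-weight term 0.5·γ·B·N_γ·s_γ = 0.5 × 10.19 × 1.1 × 16.7 × 0.9 = 84.236 kPa.
q_ult = 312.47 + 84.236 = 396.71 kPa.

q_ult ≈ 400 kPa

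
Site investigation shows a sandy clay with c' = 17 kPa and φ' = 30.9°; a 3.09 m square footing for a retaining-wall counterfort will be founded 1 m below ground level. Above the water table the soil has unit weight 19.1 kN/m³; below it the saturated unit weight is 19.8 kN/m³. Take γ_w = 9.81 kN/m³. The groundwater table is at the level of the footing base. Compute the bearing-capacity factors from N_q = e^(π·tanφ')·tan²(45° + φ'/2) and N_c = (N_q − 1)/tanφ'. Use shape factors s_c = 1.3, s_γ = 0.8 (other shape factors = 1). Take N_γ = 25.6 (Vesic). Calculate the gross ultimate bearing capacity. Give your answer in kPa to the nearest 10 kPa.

tan30.9° = 0.5985, so N_q = e^(π×0.5985)·tan²(60.45°) = 6.555 × 3.111 = 20.39.
N_c = (20.39 − 1)/tan30.9° = 32.41.
Overburden at base level: q = 19.1 × 1 = 19.1 kPa.
Below the base the soil is submerged, so the ½γBN_γ term uses γ' = 19.8 − 9.81 = 9.99 kN/m³.
Cohesion term c·N_c·s_c = 17 × 32.406 × 1.3 = 716.17 kPa; surcharge term q·N_q = 19.1 × 20.394 = 389.53 kPa; self-weight term 0.5·γ·B·N_γ·s_γ = 0.5 × 9.99 × 3.09 × 25.6 × 0.8 = 316.1 kPa.
q_ult = 716.17 + 389.53 + 316.1 = 1421.8 kPa.

q_ult ≈ 1420 kPa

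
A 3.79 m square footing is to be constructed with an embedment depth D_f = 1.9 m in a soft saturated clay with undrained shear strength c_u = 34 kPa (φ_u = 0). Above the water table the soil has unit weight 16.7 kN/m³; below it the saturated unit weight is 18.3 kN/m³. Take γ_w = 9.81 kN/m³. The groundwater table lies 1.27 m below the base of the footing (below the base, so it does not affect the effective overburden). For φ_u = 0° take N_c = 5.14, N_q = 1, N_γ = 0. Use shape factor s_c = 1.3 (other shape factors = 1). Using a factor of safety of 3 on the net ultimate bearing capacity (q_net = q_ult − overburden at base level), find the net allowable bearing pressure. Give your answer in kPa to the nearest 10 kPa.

q_all(net) ≈ 80 kPa

Overburden at base level: q = 16.7 × 1.9 = 31.73 kPa.
Cohesion term c·N_c·s_c = 34 × 5.14 × 1.3 = 227.19 kPa; surcharge term q·N_q = 31.73 × 1 = 31.73 kPa.
q_ult = 227.19 + 31.73 = 258.92 kPa.
q_net = 258.92 − 31.73 = 227.19 kPa.
q_all(net) = 227.19 / 3 = 75.729 kPa.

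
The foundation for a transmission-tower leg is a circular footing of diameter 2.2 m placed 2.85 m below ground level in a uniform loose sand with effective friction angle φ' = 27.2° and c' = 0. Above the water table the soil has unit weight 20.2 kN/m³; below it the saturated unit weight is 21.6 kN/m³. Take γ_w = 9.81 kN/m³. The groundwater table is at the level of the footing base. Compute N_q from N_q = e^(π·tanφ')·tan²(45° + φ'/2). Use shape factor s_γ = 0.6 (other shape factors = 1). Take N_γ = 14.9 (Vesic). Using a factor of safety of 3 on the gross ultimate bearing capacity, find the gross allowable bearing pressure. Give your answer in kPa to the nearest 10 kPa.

q_all ≈ 300 kPa

N_q = e^(π·tan27.2°)·tan²(58.6°) = 13.49.
q = γ·D_f = 20.2 × 2.85 = 57.57 kPa.
For the ½γBN_γ term take γ' = 21.6 − 9.81 = 11.79 kN/m³ (soil below base is submerged).
q·N_q = 57.57 × 13.488 = 776.53 kPa
0.5·γ·B·N_γ·s_γ = 0.5 × 11.79 × 2.2 × 14.9 × 0.6 = 115.94 kPa
q_ult = 776.53 + 115.94 = 892.47 kPa.
q_all = 892.47 / 3 = 297.49 kPa.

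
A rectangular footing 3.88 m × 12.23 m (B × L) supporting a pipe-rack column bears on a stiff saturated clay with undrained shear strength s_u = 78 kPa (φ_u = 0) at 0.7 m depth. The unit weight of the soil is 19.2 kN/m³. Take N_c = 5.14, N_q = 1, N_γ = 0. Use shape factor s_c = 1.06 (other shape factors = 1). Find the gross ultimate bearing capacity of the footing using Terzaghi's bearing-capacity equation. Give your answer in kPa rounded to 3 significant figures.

q_ult ≈ 438 kPa

Effective surcharge at the founding depth q = γ·D_f = 19.2 × 0.7 = 13.44 kPa.
q_ult = c·N_c·s_c + q·N_q
     = 78 × 5.14 × 1.06 + 13.44 × 1
     = 424.98 + 13.44 = 438.42 kPa.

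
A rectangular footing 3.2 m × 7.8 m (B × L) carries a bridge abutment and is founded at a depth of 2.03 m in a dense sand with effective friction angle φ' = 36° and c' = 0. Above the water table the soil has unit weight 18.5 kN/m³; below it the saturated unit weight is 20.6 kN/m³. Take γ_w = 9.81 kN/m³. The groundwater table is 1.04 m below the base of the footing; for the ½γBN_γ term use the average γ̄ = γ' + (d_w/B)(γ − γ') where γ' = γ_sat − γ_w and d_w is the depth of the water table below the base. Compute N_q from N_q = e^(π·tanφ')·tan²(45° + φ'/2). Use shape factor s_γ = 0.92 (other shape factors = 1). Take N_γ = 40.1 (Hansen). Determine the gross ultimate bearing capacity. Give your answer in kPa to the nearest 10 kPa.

q_ult ≈ 2200 kPa

tan36° = 0.7265, so N_q = e^(π×0.7265)·tan²(63°) = 9.801 × 3.852 = 37.75.
Effective surcharge at the founding depth q = γ·D_f = 18.5 × 2.03 = 37.555 kPa.
With d_w = 1.04 m < B, γ̄ = 10.79 + (1.04/3.2) × (18.5 − 10.79) = 13.296 kN/m³.
q_ult = q·N_q + 0.5·γ·B·N_γ·s_γ
     = 37.555 × 37.752 + 0.5 × 13.296 × 3.2 × 40.1 × 0.92
     = 1417.8 + 784.81 = 2202.6 kPa.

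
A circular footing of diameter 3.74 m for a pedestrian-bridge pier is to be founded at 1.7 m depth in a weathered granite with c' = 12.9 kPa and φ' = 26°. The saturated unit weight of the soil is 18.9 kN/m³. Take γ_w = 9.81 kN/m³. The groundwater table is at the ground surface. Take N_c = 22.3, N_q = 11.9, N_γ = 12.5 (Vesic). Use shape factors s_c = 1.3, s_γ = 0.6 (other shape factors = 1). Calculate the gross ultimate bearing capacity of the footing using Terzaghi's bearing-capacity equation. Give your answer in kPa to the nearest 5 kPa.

γ' = 18.9 − 9.81 = 9.09 kN/m³ (submerged throughout). q = 9.09 × 1.7 = 15.453 kPa; the same γ' applies in the ½γBN_γ term.
c·N_c·s_c = 12.9 × 22.3 × 1.3 = 373.97 kPa
q·N_q = 15.453 × 11.9 = 183.89 kPa
0.5·γ·B·N_γ·s_γ = 0.5 × 9.09 × 3.74 × 12.5 × 0.6 = 127.49 kPa
q_ult = 373.97 + 183.89 + 127.49 = 685.35 kPa.

q_ult ≈ 685 kPa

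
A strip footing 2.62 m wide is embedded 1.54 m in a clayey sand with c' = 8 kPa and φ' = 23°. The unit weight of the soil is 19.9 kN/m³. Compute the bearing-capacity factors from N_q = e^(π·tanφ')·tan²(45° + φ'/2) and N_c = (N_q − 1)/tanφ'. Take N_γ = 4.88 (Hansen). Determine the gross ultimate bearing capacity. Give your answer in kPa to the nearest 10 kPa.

tan23° = 0.4245, so N_q = e^(π×0.4245)·tan²(56.5°) = 3.794 × 2.283 = 8.66.
N_c = (8.66 − 1)/tan23° = 18.05.
Effective surcharge at the founding depth q = γ·D_f = 19.9 × 1.54 = 30.646 kPa.
q_ult = c·N_c + q·N_q + 0.5·γ·B·N_γ
     = 8 × 18.049 + 30.646 × 8.6612 + 0.5 × 19.9 × 2.62 × 4.88
     = 144.39 + 265.43 + 127.22 = 537.04 kPa.

q_ult ≈ 540 kPa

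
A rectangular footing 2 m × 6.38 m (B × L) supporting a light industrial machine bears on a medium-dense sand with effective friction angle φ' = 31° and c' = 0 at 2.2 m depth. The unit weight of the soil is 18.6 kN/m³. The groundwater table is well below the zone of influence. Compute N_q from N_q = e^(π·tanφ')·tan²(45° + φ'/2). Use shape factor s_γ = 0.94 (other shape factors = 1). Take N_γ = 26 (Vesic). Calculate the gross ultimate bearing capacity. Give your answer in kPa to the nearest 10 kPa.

tan31° = 0.6009, so N_q = e^(π×0.6009)·tan²(60.5°) = 6.604 × 3.124 = 20.63.
q = γ·D_f = 18.6 × 2.2 = 40.92 kPa.
q·N_q = 40.92 × 20.631 = 844.21 kPa
0.5·γ·B·N_γ·s_γ = 0.5 × 18.6 × 2 × 26 × 0.94 = 454.58 kPa
q_ult = 844.21 + 454.58 = 1298.8 kPa.

q_ult ≈ 1300 kPa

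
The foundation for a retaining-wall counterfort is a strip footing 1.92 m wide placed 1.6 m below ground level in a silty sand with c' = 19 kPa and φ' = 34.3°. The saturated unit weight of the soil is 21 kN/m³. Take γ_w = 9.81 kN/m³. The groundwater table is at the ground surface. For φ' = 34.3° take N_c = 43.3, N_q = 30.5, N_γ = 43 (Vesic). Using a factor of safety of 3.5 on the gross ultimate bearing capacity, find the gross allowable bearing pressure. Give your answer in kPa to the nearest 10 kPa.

q_all ≈ 520 kPa

With the water table at the surface the whole profile is submerged: γ' = 21 − 9.81 = 11.19 kN/m³, so q = γ'·D_f = 17.904 kPa; the same γ' applies in the ½γBN_γ term.
q_ult = c·N_c + q·N_q + 0.5·γ·B·N_γ
     = 19 × 43.3 + 17.904 × 30.5 + 0.5 × 11.19 × 1.92 × 43
     = 822.7 + 546.07 + 461.92 = 1830.7 kPa.
q_all = 1830.7 / 3.5 = 523.06 kPa.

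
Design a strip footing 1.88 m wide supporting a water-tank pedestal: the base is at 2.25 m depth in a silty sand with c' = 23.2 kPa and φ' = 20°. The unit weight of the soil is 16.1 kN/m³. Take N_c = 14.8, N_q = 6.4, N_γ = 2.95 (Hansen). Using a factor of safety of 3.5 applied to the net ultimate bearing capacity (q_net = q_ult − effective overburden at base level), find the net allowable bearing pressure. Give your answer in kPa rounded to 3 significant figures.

q_all(net) ≈ 167 kPa

Effective surcharge at the founding depth q = γ·D_f = 16.1 × 2.25 = 36.225 kPa.
q_ult = c·N_c + q·N_q + 0.5·γ·B·N_γ
     = 23.2 × 14.8 + 36.225 × 6.4 + 0.5 × 16.1 × 1.88 × 2.95
     = 343.36 + 231.84 + 44.645 = 619.85 kPa.
Net ultimate: q_net = 619.85 − 36.225 = 583.62 kPa.
q_all(net) = 583.62 / 3.5 = 166.75 kPa.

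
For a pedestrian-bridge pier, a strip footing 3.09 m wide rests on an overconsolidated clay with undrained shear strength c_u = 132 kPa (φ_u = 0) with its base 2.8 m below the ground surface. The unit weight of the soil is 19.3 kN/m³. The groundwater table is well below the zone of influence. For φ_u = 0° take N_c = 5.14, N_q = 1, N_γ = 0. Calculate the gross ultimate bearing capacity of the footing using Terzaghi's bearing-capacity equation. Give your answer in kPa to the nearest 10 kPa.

q_ult ≈ 730 kPa

Effective surcharge at the founding depth q = γ·D_f = 19.3 × 2.8 = 54.04 kPa.
q_ult = c·N_c + q·N_q
     = 132 × 5.14 + 54.04 × 1
     = 678.48 + 54.04 = 732.52 kPa.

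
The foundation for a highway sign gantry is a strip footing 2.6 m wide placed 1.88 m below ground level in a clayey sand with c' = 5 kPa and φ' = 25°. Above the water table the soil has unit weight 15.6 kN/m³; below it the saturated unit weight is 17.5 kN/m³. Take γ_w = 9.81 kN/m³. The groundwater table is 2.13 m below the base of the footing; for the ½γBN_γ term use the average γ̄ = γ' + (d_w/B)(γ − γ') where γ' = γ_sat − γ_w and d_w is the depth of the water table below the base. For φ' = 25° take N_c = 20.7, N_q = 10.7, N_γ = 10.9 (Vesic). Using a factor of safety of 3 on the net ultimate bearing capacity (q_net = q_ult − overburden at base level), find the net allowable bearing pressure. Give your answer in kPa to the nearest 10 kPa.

q_all(net) ≈ 200 kPa

q = γ·D_f = 15.6 × 1.88 = 29.328 kPa.
γ' = 7.69 kN/m³; averaging over the depth B below the base, γ̄ = γ' + (d_w/B)(γ − γ') = 14.17 kN/m³.
c·N_c = 5 × 20.7 = 103.5 kPa
q·N_q = 29.328 × 10.7 = 313.81 kPa
0.5·γ·B·N_γ = 0.5 × 14.17 × 2.6 × 10.9 = 200.79 kPa
q_ult = 103.5 + 313.81 + 200.79 = 618.1 kPa.
q_net = 618.1 − 29.328 = 588.77 kPa.
q_all(net) = 588.77 / 3 = 196.26 kPa.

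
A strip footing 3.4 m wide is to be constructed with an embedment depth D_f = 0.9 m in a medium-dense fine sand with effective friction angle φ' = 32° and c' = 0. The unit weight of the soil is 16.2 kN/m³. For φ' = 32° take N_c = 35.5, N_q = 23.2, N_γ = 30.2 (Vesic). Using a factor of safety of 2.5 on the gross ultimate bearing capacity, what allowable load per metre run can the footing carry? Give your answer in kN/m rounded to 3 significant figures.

≈ 1590 kN/m

q = γ·D_f = 16.2 × 0.9 = 14.58 kPa.
q·N_q = 14.58 × 23.2 = 338.26 kPa
0.5·γ·B·N_γ = 0.5 × 16.2 × 3.4 × 30.2 = 831.71 kPa
q_ult = 338.26 + 831.71 = 1170 kPa.
Gross allowable pressure q_all = 1170 / 2.5 = 467.99 kPa.
Allowable wall load = q_all × B = 467.99 × 3.4 = 1591.2 kN per metre run.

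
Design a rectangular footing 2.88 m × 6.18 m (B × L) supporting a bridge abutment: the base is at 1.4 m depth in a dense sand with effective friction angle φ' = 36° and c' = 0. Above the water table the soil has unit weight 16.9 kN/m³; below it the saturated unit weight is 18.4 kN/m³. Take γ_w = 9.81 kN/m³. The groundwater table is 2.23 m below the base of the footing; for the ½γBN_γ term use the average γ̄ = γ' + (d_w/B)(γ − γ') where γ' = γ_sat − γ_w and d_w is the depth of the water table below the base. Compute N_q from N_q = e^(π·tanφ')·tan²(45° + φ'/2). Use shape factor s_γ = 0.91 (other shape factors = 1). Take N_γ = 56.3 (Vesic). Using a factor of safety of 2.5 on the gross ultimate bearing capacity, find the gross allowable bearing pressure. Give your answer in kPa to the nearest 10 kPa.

q_all ≈ 800 kPa

N_q = e^(π·tan36°)·tan²(63°) = 37.75.
q = γ·D_f = 16.9 × 1.4 = 23.66 kPa.
γ' = 8.59 kN/m³; averaging over the depth B below the base, γ̄ = γ' + (d_w/B)(γ − γ') = 15.024 kN/m³.
q·N_q = 23.66 × 37.752 = 893.22 kPa
0.5·γ·B·N_γ·s_γ = 0.5 × 15.024 × 2.88 × 56.3 × 0.91 = 1108.4 kPa
q_ult = 893.22 + 1108.4 = 2001.7 kPa.
q_all = 2001.7 / 2.5 = 800.67 kPa.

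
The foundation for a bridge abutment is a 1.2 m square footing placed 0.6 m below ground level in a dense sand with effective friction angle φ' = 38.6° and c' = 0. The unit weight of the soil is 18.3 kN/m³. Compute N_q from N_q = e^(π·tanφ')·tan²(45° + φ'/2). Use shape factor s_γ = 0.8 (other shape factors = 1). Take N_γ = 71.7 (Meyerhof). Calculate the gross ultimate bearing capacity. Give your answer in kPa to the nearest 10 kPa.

tan38.6° = 0.7983, so N_q = e^(π×0.7983)·tan²(64.3°) = 12.279 × 4.317 = 53.01.
q = γ·D_f = 18.3 × 0.6 = 10.98 kPa.
q·N_q = 10.98 × 53.014 = 582.1 kPa
0.5·γ·B·N_γ·s_γ = 0.5 × 18.3 × 1.2 × 71.7 × 0.8 = 629.81 kPa
q_ult = 582.1 + 629.81 = 1211.9 kPa.

q_ult ≈ 1210 kPa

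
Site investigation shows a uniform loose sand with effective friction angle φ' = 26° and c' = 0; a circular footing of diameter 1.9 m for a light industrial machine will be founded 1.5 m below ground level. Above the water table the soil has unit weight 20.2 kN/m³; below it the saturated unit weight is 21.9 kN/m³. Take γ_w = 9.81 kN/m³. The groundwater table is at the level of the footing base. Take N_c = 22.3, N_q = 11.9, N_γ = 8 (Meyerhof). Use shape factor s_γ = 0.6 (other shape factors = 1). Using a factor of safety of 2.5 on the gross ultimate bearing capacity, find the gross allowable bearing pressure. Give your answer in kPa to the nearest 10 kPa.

Overburden at base level: q = 20.2 × 1.5 = 30.3 kPa.
Below the base the soil is submerged, so the ½γBN_γ term uses γ' = 21.9 − 9.81 = 12.09 kN/m³.
Surcharge term q·N_q = 30.3 × 11.9 = 360.57 kPa; self-weight term 0.5·γ·B·N_γ·s_γ = 0.5 × 12.09 × 1.9 × 8 × 0.6 = 55.13 kPa.
q_ult = 360.57 + 55.13 = 415.7 kPa.
q_all = 415.7 / 2.5 = 166.28 kPa.

q_all ≈ 170 kPa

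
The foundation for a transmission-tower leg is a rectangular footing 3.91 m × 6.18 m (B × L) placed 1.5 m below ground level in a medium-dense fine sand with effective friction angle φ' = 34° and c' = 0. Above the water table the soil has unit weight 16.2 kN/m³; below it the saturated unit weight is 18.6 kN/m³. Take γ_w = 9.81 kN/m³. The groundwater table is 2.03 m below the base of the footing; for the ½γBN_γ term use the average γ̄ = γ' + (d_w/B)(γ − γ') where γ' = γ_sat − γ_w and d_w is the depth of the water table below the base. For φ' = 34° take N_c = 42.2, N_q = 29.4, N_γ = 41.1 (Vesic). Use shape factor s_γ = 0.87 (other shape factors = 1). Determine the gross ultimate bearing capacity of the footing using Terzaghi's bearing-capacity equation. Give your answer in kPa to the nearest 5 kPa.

q = γ·D_f = 16.2 × 1.5 = 24.3 kPa.
γ' = 8.79 kN/m³; averaging over the depth B below the base, γ̄ = γ' + (d_w/B)(γ − γ') = 12.637 kN/m³.
q·N_q = 24.3 × 29.4 = 714.42 kPa
0.5·γ·B·N_γ·s_γ = 0.5 × 12.637 × 3.91 × 41.1 × 0.87 = 883.4 kPa
q_ult = 714.42 + 883.4 = 1597.8 kPa.

q_ult ≈ 1600 kPa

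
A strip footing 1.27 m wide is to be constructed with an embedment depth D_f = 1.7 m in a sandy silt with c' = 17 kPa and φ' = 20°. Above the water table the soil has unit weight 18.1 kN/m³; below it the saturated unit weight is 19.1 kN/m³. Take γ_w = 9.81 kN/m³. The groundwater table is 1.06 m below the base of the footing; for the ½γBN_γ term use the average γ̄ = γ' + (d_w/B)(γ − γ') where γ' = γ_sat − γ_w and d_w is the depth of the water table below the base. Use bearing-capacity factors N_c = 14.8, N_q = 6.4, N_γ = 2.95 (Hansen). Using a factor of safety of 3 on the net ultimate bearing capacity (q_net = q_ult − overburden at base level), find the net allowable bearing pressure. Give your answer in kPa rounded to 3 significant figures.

Overburden at base level: q = 18.1 × 1.7 = 30.77 kPa.
The water table is 1.06 m below the base (< B = 1.27 m), so the ½γBN_γ term uses γ̄ = γ' + (d_w/B)(γ − γ') = 9.29 + (1.06/1.27)(18.1 − 9.29) = 16.643 kN/m³.
Cohesion term c·N_c = 17 × 14.8 = 251.6 kPa; surcharge term q·N_q = 30.77 × 6.4 = 196.93 kPa; self-weight term 0.5·γ·B·N_γ = 0.5 × 16.643 × 1.27 × 2.95 = 31.177 kPa.
q_ult = 251.6 + 196.93 + 31.177 = 479.7 kPa.
q_net = 479.7 − 30.77 = 448.93 kPa.
q_all(net) = 448.93 / 3 = 149.64 kPa.

q_all(net) ≈ 150 kPa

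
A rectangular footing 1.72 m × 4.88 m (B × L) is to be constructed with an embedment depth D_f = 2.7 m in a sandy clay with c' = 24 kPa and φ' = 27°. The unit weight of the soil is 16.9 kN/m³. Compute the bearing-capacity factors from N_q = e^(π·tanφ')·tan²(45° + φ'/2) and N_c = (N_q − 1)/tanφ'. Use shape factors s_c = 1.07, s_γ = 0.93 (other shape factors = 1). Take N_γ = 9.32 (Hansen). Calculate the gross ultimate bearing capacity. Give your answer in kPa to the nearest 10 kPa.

q_ult ≈ 1340 kPa

tan27° = 0.5095, so N_q = e^(π×0.5095)·tan²(58.5°) = 4.957 × 2.663 = 13.2.
N_c = (13.2 − 1)/tan27° = 23.94.
q = γ·D_f = 16.9 × 2.7 = 45.63 kPa.
c·N_c·s_c = 24 × 23.942 × 1.07 = 614.83 kPa
q·N_q = 45.63 × 13.199 = 602.28 kPa
0.5·γ·B·N_γ·s_γ = 0.5 × 16.9 × 1.72 × 9.32 × 0.93 = 125.97 kPa
q_ult = 614.83 + 602.28 + 125.97 = 1343.1 kPa.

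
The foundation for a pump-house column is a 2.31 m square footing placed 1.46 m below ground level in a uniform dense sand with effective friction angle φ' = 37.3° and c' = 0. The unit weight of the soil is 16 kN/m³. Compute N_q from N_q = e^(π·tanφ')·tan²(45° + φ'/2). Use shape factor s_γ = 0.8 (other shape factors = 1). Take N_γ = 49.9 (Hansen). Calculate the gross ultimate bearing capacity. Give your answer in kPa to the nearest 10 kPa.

tan37.3° = 0.7618, so N_q = e^(π×0.7618)·tan²(63.65°) = 10.949 × 4.076 = 44.63.
Overburden at base level: q = 16 × 1.46 = 23.36 kPa.
Surcharge term q·N_q = 23.36 × 44.628 = 1042.5 kPa; self-weight term 0.5·γ·B·N_γ·s_γ = 0.5 × 16 × 2.31 × 49.9 × 0.8 = 737.72 kPa.
q_ult = 1042.5 + 737.72 = 1780.2 kPa.

q_ult ≈ 1780 kPa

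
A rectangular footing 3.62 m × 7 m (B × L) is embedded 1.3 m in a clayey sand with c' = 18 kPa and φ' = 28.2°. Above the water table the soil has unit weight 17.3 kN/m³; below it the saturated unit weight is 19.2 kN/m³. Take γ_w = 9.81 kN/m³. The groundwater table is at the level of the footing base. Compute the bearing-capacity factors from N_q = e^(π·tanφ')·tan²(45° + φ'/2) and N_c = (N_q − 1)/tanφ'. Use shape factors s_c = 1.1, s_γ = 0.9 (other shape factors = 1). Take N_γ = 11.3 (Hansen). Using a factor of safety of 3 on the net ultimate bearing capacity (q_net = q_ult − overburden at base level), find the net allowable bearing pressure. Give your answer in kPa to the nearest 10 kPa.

N_q = e^(π·tan28.2°)·tan²(59.1°) = 15.05; N_c = (N_q − 1)/tanφ' = 26.2.
Effective surcharge at the founding depth q = γ·D_f = 17.3 × 1.3 = 22.49 kPa.
The water table coincides with the base, so in the self-weight term γ → γ' = 9.39 kN/m³.
q_ult = c·N_c·s_c + q·N_q + 0.5·γ·B·N_γ·s_γ
     = 18 × 26.198 × 1.1 + 22.49 × 15.047 + 0.5 × 9.39 × 3.62 × 11.3 × 0.9
     = 518.73 + 338.42 + 172.85 = 1030 kPa.
q_net = 1030 − 22.49 = 1007.5 kPa.
q_all(net) = 1007.5 / 3 = 335.83 kPa.

q_all(net) ≈ 340 kPa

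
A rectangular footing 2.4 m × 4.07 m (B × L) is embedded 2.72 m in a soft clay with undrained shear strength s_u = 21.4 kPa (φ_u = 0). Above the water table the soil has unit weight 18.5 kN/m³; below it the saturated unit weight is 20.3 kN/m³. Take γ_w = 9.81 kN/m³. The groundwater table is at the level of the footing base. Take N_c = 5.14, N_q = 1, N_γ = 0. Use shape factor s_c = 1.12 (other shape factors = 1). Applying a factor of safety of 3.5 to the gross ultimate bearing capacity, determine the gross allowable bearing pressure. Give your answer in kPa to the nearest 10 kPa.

q_all ≈ 50 kPa

Overburden at base level: q = 18.5 × 2.72 = 50.32 kPa.
Cohesion term c·N_c·s_c = 21.4 × 5.14 × 1.12 = 123.2 kPa; surcharge term q·N_q = 50.32 × 1 = 50.32 kPa.
q_ult = 123.2 + 50.32 = 173.52 kPa.
q_all = q_ult / FS = 173.52 / 3.5 = 49.576 kPa.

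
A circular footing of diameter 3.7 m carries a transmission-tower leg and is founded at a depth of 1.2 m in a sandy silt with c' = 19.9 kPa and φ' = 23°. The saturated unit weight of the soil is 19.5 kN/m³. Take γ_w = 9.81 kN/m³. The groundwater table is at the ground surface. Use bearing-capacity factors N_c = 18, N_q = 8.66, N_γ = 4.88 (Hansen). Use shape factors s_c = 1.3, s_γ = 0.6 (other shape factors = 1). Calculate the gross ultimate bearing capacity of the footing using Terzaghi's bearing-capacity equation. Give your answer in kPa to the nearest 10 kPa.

With the water table at the surface the whole profile is submerged: γ' = 19.5 − 9.81 = 9.69 kN/m³, so q = γ'·D_f = 11.628 kPa; the same γ' applies in the ½γBN_γ term.
q_ult = c·N_c·s_c + q·N_q + 0.5·γ·B·N_γ·s_γ
     = 19.9 × 18 × 1.3 + 11.628 × 8.66 + 0.5 × 9.69 × 3.7 × 4.88 × 0.6
     = 465.66 + 100.7 + 52.489 = 618.85 kPa.

q_ult ≈ 620 kPa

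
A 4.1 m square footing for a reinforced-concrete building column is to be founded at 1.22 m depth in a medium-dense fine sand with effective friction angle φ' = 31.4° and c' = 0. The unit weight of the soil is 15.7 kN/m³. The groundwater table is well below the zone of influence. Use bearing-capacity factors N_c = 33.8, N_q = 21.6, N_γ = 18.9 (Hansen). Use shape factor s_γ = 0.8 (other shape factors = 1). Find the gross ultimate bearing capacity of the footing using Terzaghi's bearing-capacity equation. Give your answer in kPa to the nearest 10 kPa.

q_ult ≈ 900 kPa

q = γ·D_f = 15.7 × 1.22 = 19.154 kPa.
q·N_q = 19.154 × 21.6 = 413.73 kPa
0.5·γ·B·N_γ·s_γ = 0.5 × 15.7 × 4.1 × 18.9 × 0.8 = 486.64 kPa
q_ult = 413.73 + 486.64 = 900.36 kPa.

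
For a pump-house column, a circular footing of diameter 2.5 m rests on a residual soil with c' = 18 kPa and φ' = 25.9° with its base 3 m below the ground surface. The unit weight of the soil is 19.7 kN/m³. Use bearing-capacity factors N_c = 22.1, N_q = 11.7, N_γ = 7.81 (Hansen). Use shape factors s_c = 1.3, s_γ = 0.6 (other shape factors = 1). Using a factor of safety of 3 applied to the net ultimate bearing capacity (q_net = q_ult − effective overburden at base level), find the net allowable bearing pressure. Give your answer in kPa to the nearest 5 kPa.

q_all(net) ≈ 420 kPa

Overburden at base level: q = 19.7 × 3 = 59.1 kPa.
Cohesion term c·N_c·s_c = 18 × 22.1 × 1.3 = 517.14 kPa; surcharge term q·N_q = 59.1 × 11.7 = 691.47 kPa; self-weight term 0.5·γ·B·N_γ·s_γ = 0.5 × 19.7 × 2.5 × 7.81 × 0.6 = 115.39 kPa.
q_ult = 517.14 + 691.47 + 115.39 = 1324 kPa.
Net ultimate: q_net = 1324 − 59.1 = 1264.9 kPa.
q_all(net) = 1264.9 / 3 = 421.63 kPa.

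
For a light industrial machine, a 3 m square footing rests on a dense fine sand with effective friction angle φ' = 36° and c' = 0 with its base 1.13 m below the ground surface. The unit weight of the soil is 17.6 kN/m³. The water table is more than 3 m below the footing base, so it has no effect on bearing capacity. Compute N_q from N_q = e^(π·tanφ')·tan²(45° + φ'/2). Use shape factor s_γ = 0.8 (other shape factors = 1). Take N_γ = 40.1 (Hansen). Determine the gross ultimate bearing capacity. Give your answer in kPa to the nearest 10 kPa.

tan36° = 0.7265, so N_q = e^(π×0.7265)·tan²(63°) = 9.801 × 3.852 = 37.75.
Overburden at base level: q = 17.6 × 1.13 = 19.888 kPa.
Surcharge term q·N_q = 19.888 × 37.752 = 750.82 kPa; self-weight term 0.5·γ·B·N_γ·s_γ = 0.5 × 17.6 × 3 × 40.1 × 0.8 = 846.91 kPa.
q_ult = 750.82 + 846.91 = 1597.7 kPa.

q_ult ≈ 1600 kPa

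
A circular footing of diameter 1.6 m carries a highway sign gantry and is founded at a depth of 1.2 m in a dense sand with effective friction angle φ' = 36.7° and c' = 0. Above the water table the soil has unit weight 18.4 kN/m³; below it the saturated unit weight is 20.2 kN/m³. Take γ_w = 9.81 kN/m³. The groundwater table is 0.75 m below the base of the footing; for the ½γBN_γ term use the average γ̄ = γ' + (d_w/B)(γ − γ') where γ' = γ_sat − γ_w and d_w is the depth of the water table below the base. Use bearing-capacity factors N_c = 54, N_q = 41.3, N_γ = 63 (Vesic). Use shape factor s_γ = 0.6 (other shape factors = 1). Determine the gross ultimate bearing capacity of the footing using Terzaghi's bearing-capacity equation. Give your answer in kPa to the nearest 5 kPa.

q_ult ≈ 1340 kPa

Effective surcharge at the founding depth q = γ·D_f = 18.4 × 1.2 = 22.08 kPa.
With d_w = 0.75 m < B, γ̄ = 10.39 + (0.75/1.6) × (18.4 − 10.39) = 14.145 kN/m³.
q_ult = q·N_q + 0.5·γ·B·N_γ·s_γ
     = 22.08 × 41.3 + 0.5 × 14.145 × 1.6 × 63 × 0.6
     = 911.9 + 427.74 = 1339.6 kPa.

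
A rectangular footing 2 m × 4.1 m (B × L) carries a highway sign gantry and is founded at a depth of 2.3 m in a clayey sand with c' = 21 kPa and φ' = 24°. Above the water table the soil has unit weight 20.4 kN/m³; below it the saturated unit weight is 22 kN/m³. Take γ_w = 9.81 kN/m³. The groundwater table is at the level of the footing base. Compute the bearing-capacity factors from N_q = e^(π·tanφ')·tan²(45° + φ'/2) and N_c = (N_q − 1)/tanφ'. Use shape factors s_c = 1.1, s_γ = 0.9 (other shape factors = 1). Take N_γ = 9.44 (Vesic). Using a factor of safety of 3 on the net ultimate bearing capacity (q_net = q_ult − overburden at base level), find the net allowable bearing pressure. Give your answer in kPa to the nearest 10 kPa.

q_all(net) ≈ 320 kPa

N_q = e^(π·tan24°)·tan²(57°) = 9.6; N_c = (N_q − 1)/tanφ' = 19.32.
q = γ·D_f = 20.4 × 2.3 = 46.92 kPa.
For the ½γBN_γ term take γ' = 22 − 9.81 = 12.19 kN/m³ (soil below base is submerged).
c·N_c·s_c = 21 × 19.324 × 1.1 = 446.37 kPa
q·N_q = 46.92 × 9.6034 = 450.59 kPa
0.5·γ·B·N_γ·s_γ = 0.5 × 12.19 × 2 × 9.44 × 0.9 = 103.57 kPa
q_ult = 446.37 + 450.59 + 103.57 = 1000.5 kPa.
q_net = 1000.5 − 46.92 = 953.61 kPa.
q_all(net) = 953.61 / 3 = 317.87 kPa.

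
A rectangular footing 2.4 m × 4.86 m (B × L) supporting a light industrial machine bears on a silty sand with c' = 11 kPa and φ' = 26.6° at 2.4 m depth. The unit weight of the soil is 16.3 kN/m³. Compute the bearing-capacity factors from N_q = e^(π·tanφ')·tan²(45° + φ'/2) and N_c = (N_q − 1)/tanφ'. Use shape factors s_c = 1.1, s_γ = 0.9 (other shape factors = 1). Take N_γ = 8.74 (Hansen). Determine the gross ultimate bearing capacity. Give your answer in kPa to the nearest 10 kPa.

q_ult ≈ 930 kPa

tan26.6° = 0.5008, so N_q = e^(π×0.5008)·tan²(58.3°) = 4.822 × 2.622 = 12.64.
N_c = (12.64 − 1)/tan26.6° = 23.25.
Effective surcharge at the founding depth q = γ·D_f = 16.3 × 2.4 = 39.12 kPa.
q_ult = c·N_c·s_c + q·N_q + 0.5·γ·B·N_γ·s_γ
     = 11 × 23.247 × 1.1 + 39.12 × 12.641 + 0.5 × 16.3 × 2.4 × 8.74 × 0.9
     = 281.29 + 494.53 + 153.86 = 929.69 kPa.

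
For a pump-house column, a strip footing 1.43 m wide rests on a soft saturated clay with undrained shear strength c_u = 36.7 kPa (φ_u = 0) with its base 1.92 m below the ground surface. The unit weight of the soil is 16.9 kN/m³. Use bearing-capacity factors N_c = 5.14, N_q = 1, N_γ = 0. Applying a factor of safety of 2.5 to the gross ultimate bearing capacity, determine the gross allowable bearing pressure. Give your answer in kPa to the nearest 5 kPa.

Effective surcharge at the founding depth q = γ·D_f = 16.9 × 1.92 = 32.448 kPa.
q_ult = c·N_c + q·N_q
     = 36.7 × 5.14 + 32.448 × 1
     = 188.64 + 32.448 = 221.09 kPa.
q_all = q_ult / FS = 221.09 / 2.5 = 88.434 kPa.

q_all ≈ 90 kPa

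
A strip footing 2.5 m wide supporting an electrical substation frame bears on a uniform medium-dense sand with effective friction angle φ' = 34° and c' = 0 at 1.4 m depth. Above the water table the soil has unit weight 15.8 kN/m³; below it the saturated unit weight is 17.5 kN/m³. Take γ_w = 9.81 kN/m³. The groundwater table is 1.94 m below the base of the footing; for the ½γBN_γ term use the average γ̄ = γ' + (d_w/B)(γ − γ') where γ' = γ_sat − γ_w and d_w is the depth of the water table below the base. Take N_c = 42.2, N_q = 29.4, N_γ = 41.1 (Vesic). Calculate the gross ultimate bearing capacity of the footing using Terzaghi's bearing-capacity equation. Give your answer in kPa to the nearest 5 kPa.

q_ult ≈ 1370 kPa

Overburden at base level: q = 15.8 × 1.4 = 22.12 kPa.
The water table is 1.94 m below the base (< B = 2.5 m), so the ½γBN_γ term uses γ̄ = γ' + (d_w/B)(γ − γ') = 7.69 + (1.94/2.5)(15.8 − 7.69) = 13.983 kN/m³.
Surcharge term q·N_q = 22.12 × 29.4 = 650.33 kPa; self-weight term 0.5·γ·B·N_γ = 0.5 × 13.983 × 2.5 × 41.1 = 718.4 kPa.
q_ult = 650.33 + 718.4 = 1368.7 kPa.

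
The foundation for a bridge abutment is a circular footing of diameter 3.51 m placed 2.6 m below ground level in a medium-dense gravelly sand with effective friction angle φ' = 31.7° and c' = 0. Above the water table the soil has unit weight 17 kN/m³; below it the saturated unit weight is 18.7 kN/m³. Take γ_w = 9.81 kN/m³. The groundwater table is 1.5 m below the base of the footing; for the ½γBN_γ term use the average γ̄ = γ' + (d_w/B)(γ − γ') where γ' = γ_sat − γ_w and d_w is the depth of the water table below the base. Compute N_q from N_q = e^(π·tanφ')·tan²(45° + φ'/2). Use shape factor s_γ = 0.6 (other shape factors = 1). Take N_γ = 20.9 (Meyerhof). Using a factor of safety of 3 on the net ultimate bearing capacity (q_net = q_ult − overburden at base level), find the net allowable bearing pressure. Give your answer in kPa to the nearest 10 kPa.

N_q = e^(π·tan31.7°)·tan²(60.85°) = 22.38.
Overburden at base level: q = 17 × 2.6 = 44.2 kPa.
The water table is 1.5 m below the base (< B = 3.51 m), so the ½γBN_γ term uses γ̄ = γ' + (d_w/B)(γ − γ') = 8.89 + (1.5/3.51)(17 − 8.89) = 12.356 kN/m³.
Surcharge term q·N_q = 44.2 × 22.377 = 989.05 kPa; self-weight term 0.5·γ·B·N_γ·s_γ = 0.5 × 12.356 × 3.51 × 20.9 × 0.6 = 271.92 kPa.
q_ult = 989.05 + 271.92 = 1261 kPa.
q_net = 1261 − 44.2 = 1216.8 kPa.
q_all(net) = 1216.8 / 3 = 405.59 kPa.

q_all(net) ≈ 410 kPa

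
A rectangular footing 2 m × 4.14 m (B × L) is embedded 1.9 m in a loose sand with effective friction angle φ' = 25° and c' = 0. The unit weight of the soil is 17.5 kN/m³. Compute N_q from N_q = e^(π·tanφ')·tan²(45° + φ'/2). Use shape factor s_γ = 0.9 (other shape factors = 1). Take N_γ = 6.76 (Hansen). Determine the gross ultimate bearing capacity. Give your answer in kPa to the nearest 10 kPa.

q_ult ≈ 460 kPa

tan25° = 0.4663, so N_q = e^(π×0.4663)·tan²(57.5°) = 4.327 × 2.464 = 10.66.
Overburden at base level: q = 17.5 × 1.9 = 33.25 kPa.
Surcharge term q·N_q = 33.25 × 10.662 = 354.52 kPa; self-weight term 0.5·γ·B·N_γ·s_γ = 0.5 × 17.5 × 2 × 6.76 × 0.9 = 106.47 kPa.
q_ult = 354.52 + 106.47 = 460.99 kPa.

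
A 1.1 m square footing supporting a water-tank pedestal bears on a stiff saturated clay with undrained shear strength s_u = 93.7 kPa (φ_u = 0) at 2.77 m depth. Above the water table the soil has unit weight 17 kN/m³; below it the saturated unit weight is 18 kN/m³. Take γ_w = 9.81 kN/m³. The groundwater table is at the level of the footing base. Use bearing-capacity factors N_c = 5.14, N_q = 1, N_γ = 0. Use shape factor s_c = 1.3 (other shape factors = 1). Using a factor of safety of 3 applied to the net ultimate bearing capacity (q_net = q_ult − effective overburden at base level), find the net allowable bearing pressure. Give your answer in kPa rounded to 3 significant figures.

q_all(net) ≈ 209 kPa

Effective surcharge at the founding depth q = γ·D_f = 17 × 2.77 = 47.09 kPa.
q_ult = c·N_c·s_c + q·N_q
     = 93.7 × 5.14 × 1.3 + 47.09 × 1
     = 626.1 + 47.09 = 673.19 kPa.
Net ultimate: q_net = 673.19 − 47.09 = 626.1 kPa.
q_all(net) = 626.1 / 3 = 208.7 kPa.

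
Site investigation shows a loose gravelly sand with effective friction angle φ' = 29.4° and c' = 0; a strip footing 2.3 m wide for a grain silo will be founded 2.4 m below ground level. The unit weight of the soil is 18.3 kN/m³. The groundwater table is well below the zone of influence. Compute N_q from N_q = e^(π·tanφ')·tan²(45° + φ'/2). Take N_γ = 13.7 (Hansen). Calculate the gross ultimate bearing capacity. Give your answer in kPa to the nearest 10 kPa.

q_ult ≈ 1040 kPa

tan29.4° = 0.5635, so N_q = e^(π×0.5635)·tan²(59.7°) = 5.872 × 2.929 = 17.2.
Overburden at base level: q = 18.3 × 2.4 = 43.92 kPa.
Surcharge term q·N_q = 43.92 × 17.196 = 755.26 kPa; self-weight term 0.5·γ·B·N_γ = 0.5 × 18.3 × 2.3 × 13.7 = 288.32 kPa.
q_ult = 755.26 + 288.32 = 1043.6 kPa.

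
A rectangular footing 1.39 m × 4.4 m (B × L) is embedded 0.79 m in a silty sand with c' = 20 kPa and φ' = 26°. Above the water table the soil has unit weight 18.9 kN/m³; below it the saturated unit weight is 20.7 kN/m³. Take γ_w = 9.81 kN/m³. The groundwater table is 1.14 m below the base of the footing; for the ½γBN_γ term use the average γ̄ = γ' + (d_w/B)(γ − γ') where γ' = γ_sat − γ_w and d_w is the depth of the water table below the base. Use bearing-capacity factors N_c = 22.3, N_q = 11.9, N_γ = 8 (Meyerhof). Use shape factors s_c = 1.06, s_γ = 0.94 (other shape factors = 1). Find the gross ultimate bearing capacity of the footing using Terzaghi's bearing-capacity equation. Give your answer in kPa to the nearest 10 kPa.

q_ult ≈ 740 kPa

Effective surcharge at the founding depth q = γ·D_f = 18.9 × 0.79 = 14.931 kPa.
With d_w = 1.14 m < B, γ̄ = 10.89 + (1.14/1.39) × (18.9 − 10.89) = 17.459 kN/m³.
q_ult = c·N_c·s_c + q·N_q + 0.5·γ·B·N_γ·s_γ
     = 20 × 22.3 × 1.06 + 14.931 × 11.9 + 0.5 × 17.459 × 1.39 × 8 × 0.94
     = 472.76 + 177.68 + 91.25 = 741.69 kPa.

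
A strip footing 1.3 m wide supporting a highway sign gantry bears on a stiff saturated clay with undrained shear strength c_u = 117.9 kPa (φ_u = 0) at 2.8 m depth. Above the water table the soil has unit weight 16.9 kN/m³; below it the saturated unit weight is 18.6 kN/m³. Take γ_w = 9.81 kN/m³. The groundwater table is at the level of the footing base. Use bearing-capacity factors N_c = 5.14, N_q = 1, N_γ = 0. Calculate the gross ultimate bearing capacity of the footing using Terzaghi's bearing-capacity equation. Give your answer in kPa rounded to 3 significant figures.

q = γ·D_f = 16.9 × 2.8 = 47.32 kPa.
c·N_c = 117.9 × 5.14 = 606.01 kPa
q·N_q = 47.32 × 1 = 47.32 kPa
q_ult = 606.01 + 47.32 = 653.33 kPa.

q_ult ≈ 653 kPa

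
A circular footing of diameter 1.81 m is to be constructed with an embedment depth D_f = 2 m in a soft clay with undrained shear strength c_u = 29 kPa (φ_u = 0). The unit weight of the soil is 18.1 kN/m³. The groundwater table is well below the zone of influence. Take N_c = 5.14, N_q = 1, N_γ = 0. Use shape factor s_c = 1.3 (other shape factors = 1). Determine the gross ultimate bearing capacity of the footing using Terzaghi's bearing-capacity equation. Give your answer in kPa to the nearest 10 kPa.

Overburden at base level: q = 18.1 × 2 = 36.2 kPa.
Cohesion term c·N_c·s_c = 29 × 5.14 × 1.3 = 193.78 kPa; surcharge term q·N_q = 36.2 × 1 = 36.2 kPa.
q_ult = 193.78 + 36.2 = 229.98 kPa.

q_ult ≈ 230 kPa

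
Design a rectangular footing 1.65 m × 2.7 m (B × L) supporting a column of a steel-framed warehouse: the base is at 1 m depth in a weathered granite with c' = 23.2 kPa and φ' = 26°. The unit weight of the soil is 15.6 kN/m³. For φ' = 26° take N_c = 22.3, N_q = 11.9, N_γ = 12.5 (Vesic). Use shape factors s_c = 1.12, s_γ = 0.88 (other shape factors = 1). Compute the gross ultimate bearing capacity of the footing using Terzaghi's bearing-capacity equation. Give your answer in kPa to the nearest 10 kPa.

q_ult ≈ 910 kPa

Effective surcharge at the founding depth q = γ·D_f = 15.6 × 1 = 15.6 kPa.
q_ult = c·N_c·s_c + q·N_q + 0.5·γ·B·N_γ·s_γ
     = 23.2 × 22.3 × 1.12 + 15.6 × 11.9 + 0.5 × 15.6 × 1.65 × 12.5 × 0.88
     = 579.44 + 185.64 + 141.57 = 906.65 kPa.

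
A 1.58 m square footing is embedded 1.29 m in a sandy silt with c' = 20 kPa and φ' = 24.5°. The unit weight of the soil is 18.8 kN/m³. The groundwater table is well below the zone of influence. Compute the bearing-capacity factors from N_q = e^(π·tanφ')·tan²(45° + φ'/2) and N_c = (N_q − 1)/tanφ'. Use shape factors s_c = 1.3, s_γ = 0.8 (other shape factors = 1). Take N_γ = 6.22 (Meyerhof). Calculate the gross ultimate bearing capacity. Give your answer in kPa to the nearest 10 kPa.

q_ult ≈ 840 kPa

tan24.5° = 0.4557, so N_q = e^(π×0.4557)·tan²(57.25°) = 4.186 × 2.417 = 10.12.
N_c = (10.12 − 1)/tan24.5° = 20.01.
Overburden at base level: q = 18.8 × 1.29 = 24.252 kPa.
Cohesion term c·N_c·s_c = 20 × 20.006 × 1.3 = 520.15 kPa; surcharge term q·N_q = 24.252 × 10.117 = 245.36 kPa; self-weight term 0.5·γ·B·N_γ·s_γ = 0.5 × 18.8 × 1.58 × 6.22 × 0.8 = 73.904 kPa.
q_ult = 520.15 + 245.36 + 73.904 = 839.42 kPa.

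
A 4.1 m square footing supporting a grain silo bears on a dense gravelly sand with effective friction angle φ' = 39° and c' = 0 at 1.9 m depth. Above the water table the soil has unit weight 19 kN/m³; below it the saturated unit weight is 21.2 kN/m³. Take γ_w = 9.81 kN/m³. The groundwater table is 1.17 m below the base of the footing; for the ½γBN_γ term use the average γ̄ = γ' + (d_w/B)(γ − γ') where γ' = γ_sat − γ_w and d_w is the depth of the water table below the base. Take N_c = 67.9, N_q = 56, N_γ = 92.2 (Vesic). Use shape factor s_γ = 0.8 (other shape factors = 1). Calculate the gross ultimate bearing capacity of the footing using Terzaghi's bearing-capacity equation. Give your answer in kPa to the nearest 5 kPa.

q_ult ≈ 4070 kPa

Overburden at base level: q = 19 × 1.9 = 36.1 kPa.
The water table is 1.17 m below the base (< B = 4.1 m), so the ½γBN_γ term uses γ̄ = γ' + (d_w/B)(γ − γ') = 11.39 + (1.17/4.1)(19 − 11.39) = 13.562 kN/m³.
Surcharge term q·N_q = 36.1 × 56 = 2021.6 kPa; self-weight term 0.5·γ·B·N_γ·s_γ = 0.5 × 13.562 × 4.1 × 92.2 × 0.8 = 2050.6 kPa.
q_ult = 2021.6 + 2050.6 = 4072.2 kPa.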